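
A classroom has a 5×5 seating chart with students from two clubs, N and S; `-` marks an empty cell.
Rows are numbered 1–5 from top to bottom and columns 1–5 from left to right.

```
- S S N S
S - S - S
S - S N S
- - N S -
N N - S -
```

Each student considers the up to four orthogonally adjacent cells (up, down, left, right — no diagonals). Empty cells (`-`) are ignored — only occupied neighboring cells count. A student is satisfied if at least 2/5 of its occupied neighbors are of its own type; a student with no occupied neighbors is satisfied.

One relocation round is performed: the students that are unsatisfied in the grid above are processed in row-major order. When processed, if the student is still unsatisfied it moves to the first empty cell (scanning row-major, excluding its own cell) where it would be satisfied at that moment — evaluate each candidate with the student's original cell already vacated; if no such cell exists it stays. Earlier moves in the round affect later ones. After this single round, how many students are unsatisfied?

Initially unsatisfied (in order): (1,4), (3,3), (3,4), (4,3), (4,4).
  (1,4) → (4,1).
  (3,3) → (1,1).
  (3,4) → (3,3).
  (4,3): now satisfied by earlier moves; stays.
  (4,4): now satisfied by earlier moves; stays.
Resulting grid:
S S S - S
S - S - S
S - N - S
N - N S -
N N - S -
All satisfied now.

0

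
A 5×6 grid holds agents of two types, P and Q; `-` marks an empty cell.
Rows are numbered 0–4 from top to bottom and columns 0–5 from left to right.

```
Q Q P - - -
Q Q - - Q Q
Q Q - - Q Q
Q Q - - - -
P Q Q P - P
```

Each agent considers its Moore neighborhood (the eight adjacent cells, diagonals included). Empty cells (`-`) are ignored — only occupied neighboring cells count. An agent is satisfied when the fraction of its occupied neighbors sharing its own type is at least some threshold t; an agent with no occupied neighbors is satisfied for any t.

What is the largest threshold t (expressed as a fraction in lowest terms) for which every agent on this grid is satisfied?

0/1

(0,0)Q 3/3
(0,1)Q 3/4
(0,2)P 0/2
(1,0)Q 5/5
(1,1)Q 5/6
(1,4)Q 3/3
(1,5)Q 3/3
(2,0)Q 5/5
(2,1)Q 5/5
(2,4)Q 3/3
(2,5)Q 3/3
(3,0)Q 4/5
(3,1)Q 5/6
(4,0)P 0/3
(4,1)Q 3/4
(4,2)Q 2/3
(4,3)P 0/1
(4,5)P — no occupied neighbors
The smallest same-type fraction is 0/2 at (0,2), which reduces to 0/1. Any threshold above that leaves this agent unsatisfied.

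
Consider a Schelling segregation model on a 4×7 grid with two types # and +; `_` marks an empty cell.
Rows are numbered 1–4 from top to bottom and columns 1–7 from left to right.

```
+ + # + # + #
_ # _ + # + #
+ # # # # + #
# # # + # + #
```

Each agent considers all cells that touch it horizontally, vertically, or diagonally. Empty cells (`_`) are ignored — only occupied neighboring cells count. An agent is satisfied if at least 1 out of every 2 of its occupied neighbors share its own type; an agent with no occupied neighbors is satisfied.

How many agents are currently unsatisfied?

Row 1: (1,1)+ 1/2 ok · (1,2)+ 1/3 unhappy · (1,3)# 1/4 unhappy · (1,4)+ 1/4 unhappy · (1,5)# 1/5 unhappy · (1,6)+ 1/5 unhappy · (1,7)# 1/3 unhappy
Row 2: (2,2)# 3/6 ok · (2,4)+ 1/7 unhappy · (2,5)# 3/8 unhappy · (2,6)+ 2/8 unhappy · (2,7)# 2/5 unhappy
Row 3: (3,1)+ 0/4 unhappy · (3,2)# 5/6 ok · (3,3)# 5/7 ok · (3,4)# 5/7 ok · (3,5)# 3/8 unhappy · (3,6)+ 2/8 unhappy · (3,7)# 2/5 unhappy
Row 4: (4,1)# 2/3 ok · (4,2)# 4/5 ok · (4,3)# 4/5 ok · (4,4)+ 0/5 unhappy · (4,5)# 2/5 unhappy · (4,6)+ 1/5 unhappy · (4,7)# 1/3 unhappy
Unsatisfied: (1,2), (1,3), (1,4), (1,5), (1,6), (1,7), (2,4), (2,5), (2,6), (2,7), (3,1), (3,5), (3,6), (3,7), (4,4), (4,5), (4,6), (4,7) — 18 in total.

18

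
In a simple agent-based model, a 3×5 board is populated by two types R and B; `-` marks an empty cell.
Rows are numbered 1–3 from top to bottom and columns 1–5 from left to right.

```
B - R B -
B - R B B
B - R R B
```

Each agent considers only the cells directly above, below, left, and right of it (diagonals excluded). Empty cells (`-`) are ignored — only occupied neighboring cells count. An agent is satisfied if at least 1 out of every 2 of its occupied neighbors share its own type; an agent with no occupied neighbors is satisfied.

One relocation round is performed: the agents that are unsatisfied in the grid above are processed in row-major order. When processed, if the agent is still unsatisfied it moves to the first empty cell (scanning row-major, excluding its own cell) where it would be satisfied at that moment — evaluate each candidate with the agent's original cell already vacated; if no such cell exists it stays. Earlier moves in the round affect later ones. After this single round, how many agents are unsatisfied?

Initially unsatisfied (in order): (3,4).
  (3,4) → (1,2).
Resulting grid:
B R R B -
B - R B B
B - R - B
All satisfied now.

0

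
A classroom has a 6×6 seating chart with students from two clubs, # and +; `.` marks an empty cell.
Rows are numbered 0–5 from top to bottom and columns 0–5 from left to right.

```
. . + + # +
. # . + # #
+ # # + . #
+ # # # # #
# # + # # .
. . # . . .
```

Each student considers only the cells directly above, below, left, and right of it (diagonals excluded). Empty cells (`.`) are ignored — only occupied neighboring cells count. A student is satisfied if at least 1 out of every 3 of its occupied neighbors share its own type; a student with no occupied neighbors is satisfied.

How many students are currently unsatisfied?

3

(0,2)+ 1/1 ok
(0,3)+ 2/3 ok
(0,4)# 1/3 ok
(0,5)+ 0/2 unhappy
(1,1)# 1/1 ok
(1,3)+ 2/3 ok
(1,4)# 2/3 ok
(1,5)# 2/3 ok
(2,0)+ 1/2 ok
(2,1)# 3/4 ok
(2,2)# 2/3 ok
(2,3)+ 1/3 ok
(2,5)# 2/2 ok
(3,0)+ 1/3 ok
(3,1)# 3/4 ok
(3,2)# 3/4 ok
(3,3)# 3/4 ok
(3,4)# 3/3 ok
(3,5)# 2/2 ok
(4,0)# 1/2 ok
(4,1)# 2/3 ok
(4,2)+ 0/4 unhappy
(4,3)# 2/3 ok
(4,4)# 2/2 ok
(5,2)# 0/1 unhappy
Unsatisfied: (0,5), (4,2), (5,2) — 3 in total.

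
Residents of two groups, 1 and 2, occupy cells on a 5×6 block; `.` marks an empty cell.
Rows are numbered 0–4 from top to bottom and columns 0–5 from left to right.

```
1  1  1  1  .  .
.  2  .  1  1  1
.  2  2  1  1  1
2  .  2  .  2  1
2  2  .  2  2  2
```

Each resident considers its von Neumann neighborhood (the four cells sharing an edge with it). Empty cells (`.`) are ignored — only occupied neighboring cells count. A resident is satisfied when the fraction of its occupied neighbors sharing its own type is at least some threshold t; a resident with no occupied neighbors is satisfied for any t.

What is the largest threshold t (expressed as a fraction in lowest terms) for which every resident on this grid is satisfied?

(0,0)1 1/1
(0,1)1 2/3
(0,2)1 2/2
(0,3)1 2/2
(1,1)2 1/2
(1,3)1 3/3
(1,4)1 3/3
(1,5)1 2/2
(2,1)2 2/2
(2,2)2 2/3
(2,3)1 2/3
(2,4)1 3/4
(2,5)1 3/3
(3,0)2 1/1
(3,2)2 1/1
(3,4)2 1/3
(3,5)1 1/3
(4,0)2 2/2
(4,1)2 1/1
(4,3)2 1/1
(4,4)2 3/3
(4,5)2 1/2
The smallest same-type fraction is 1/3 at (3,4), which reduces to 1/3. Any threshold above that leaves this resident unsatisfied.

1/3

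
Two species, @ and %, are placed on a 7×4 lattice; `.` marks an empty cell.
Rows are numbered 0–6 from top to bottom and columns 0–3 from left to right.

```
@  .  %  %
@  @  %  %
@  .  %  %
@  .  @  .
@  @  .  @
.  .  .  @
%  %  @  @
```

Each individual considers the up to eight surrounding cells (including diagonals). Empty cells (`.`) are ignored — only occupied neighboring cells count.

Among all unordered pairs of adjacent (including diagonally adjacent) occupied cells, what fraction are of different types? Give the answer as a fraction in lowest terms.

Scan each occupied cell's neighbors to the right and below (and the two forward diagonals) so each pair is counted once.
Row 0: @(0,0)–@(1,0)= @(0,0)–@(1,1)= %(0,2)–%(0,3)= %(0,2)–%(1,2)= %(0,2)–%(1,3)= %(0,2)–@(1,1)≠ %(0,3)–%(1,3)= %(0,3)–%(1,2)=  → 1/8 unlike.
Row 1: @(1,0)–@(1,1)= @(1,0)–@(2,0)= @(1,1)–%(1,2)≠ @(1,1)–%(2,2)≠ @(1,1)–@(2,0)= %(1,2)–%(1,3)= %(1,2)–%(2,2)= %(1,2)–%(2,3)= %(1,3)–%(2,3)= %(1,3)–%(2,2)=  → 2/10 unlike.
Row 2: @(2,0)–@(3,0)= %(2,2)–%(2,3)= %(2,2)–@(3,2)≠ %(2,3)–@(3,2)≠  → 2/4 unlike.
Row 3: @(3,0)–@(4,0)= @(3,0)–@(4,1)= @(3,2)–@(4,3)= @(3,2)–@(4,1)=  → 0/4 unlike.
Row 4: @(4,0)–@(4,1)= @(4,3)–@(5,3)=  → 0/2 unlike.
Row 5: @(5,3)–@(6,3)= @(5,3)–@(6,2)=  → 0/2 unlike.
Row 6: %(6,0)–%(6,1)= %(6,1)–@(6,2)≠ @(6,2)–@(6,3)=  → 1/3 unlike.
Total adjacent occupied pairs: 33; unlike-type pairs: 6.
6/33 reduces to 2/11.

2/11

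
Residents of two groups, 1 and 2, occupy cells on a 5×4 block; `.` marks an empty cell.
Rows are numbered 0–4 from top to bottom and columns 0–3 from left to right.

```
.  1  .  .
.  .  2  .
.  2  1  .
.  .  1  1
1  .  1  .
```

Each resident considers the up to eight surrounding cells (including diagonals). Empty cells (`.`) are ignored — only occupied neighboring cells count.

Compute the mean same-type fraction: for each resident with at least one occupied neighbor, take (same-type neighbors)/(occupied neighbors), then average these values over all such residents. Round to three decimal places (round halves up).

0.560

(0,1)1 0/1
(1,2)2 1/3
(2,1)2 1/3
(2,2)1 2/4
(3,2)1 3/4
(3,3)1 3/3
(4,0)1 — no occupied neighbors
(4,2)1 2/2
Sum over 7 residents: 0/1 + 1/3 + 1/3 + 2/4 + 3/4 + 3/3 + 2/2 = 47/12; mean = 47/12 ÷ 7 = 47/84 = 0.559523… → 0.560.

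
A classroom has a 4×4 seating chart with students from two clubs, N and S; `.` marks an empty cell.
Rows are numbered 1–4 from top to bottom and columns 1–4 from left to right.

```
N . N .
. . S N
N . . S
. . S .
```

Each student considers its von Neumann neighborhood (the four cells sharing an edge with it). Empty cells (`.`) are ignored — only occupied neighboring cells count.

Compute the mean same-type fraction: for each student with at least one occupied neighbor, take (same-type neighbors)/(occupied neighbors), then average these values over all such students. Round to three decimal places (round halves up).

0.000

Row 1: (1,1)N — no occupied neighbors · (1,3)N 0/1
Row 2: (2,3)S 0/2 · (2,4)N 0/2
Row 3: (3,1)N — no occupied neighbors · (3,4)S 0/1
Row 4: (4,3)S — no occupied neighbors
Sum over 4 students: 0/1 + 0/2 + 0/2 + 0/1 = 0; mean = 0 ÷ 4 = 0 = 0.0 → 0.000.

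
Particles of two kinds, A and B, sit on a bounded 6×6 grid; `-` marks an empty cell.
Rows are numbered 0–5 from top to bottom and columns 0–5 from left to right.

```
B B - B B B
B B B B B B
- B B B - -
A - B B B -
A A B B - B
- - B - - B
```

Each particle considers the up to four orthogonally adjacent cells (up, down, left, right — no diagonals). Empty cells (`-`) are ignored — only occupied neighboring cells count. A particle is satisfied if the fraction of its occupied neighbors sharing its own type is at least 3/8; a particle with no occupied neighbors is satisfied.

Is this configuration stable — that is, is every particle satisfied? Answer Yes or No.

(0,0)B 2/2 satisfied
(0,1)B 2/2 satisfied
(0,3)B 2/2 satisfied
(0,4)B 3/3 satisfied
(0,5)B 2/2 satisfied
(1,0)B 2/2 satisfied
(1,1)B 4/4 satisfied
(1,2)B 3/3 satisfied
(1,3)B 4/4 satisfied
(1,4)B 3/3 satisfied
(1,5)B 2/2 satisfied
(2,1)B 2/2 satisfied
(2,2)B 4/4 satisfied
(2,3)B 3/3 satisfied
(3,0)A 1/1 satisfied
(3,2)B 3/3 satisfied
(3,3)B 4/4 satisfied
(3,4)B 1/1 satisfied
(4,0)A 2/2 satisfied
(4,1)A 1/2 satisfied
(4,2)B 3/4 satisfied
(4,3)B 2/2 satisfied
(4,5)B 1/1 satisfied
(5,2)B 1/1 satisfied
(5,5)B 1/1 satisfied
All meet the threshold, so the configuration is stable.

Yes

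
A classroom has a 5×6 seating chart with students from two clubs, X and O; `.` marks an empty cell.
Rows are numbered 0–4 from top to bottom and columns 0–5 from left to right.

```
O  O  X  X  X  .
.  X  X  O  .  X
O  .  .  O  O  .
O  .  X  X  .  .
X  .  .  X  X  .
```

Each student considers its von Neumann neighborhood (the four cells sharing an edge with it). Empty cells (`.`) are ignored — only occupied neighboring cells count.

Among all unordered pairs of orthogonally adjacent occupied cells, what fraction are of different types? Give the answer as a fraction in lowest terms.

6/17

Scan each occupied cell's neighbors to the right and below so each pair is counted once.
From row 0: 3 unlike of 7 pairs (running 3/7).
From row 1: 1 unlike of 3 pairs (running 4/10).
From row 2: 1 unlike of 3 pairs (running 5/13).
From row 3: 1 unlike of 3 pairs (running 6/16).
From row 4: 0 unlike of 1 pairs (running 6/17).
Total adjacent occupied pairs: 17; unlike-type pairs: 6.
6/17 is already in lowest terms.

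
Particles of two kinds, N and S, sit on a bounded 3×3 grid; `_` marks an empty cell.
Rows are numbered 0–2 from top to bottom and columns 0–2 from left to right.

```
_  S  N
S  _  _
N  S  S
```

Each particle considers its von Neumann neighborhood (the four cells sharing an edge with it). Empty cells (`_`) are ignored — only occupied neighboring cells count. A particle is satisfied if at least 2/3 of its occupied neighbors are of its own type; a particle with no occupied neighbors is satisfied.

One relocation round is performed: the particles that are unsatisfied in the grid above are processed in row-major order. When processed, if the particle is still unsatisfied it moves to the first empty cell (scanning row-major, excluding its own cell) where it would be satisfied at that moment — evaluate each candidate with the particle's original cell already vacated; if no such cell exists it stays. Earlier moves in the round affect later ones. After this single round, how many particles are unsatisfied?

1

Initially unsatisfied (in order): (0,1), (0,2), (1,0), (2,0), (2,1).
  (0,1) → (0,0).
  (0,2): now satisfied by earlier moves; stays.
  (1,0) → (1,1).
  (2,0): no empty cell satisfies it; stays.
  (2,1): now satisfied by earlier moves; stays.
Resulting grid:
S _ N
_ S _
N S S
Unsatisfied now: (2,0).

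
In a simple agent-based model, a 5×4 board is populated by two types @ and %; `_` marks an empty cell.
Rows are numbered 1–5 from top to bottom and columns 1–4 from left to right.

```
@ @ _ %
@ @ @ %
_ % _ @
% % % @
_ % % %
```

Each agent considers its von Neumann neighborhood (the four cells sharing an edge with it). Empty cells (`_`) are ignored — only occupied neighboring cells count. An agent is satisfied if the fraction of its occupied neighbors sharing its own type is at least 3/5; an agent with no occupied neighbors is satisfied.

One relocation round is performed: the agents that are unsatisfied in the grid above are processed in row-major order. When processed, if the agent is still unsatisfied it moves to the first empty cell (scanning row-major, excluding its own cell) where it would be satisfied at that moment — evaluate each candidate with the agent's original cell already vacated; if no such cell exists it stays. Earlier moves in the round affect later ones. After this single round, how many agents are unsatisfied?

Initially unsatisfied (in order): (2,3), (2,4), (3,2), (3,4), (4,4), (5,4).
  (2,3): no empty cell satisfies it; stays.
  (2,4) → (3,1).
  (3,2): now satisfied by earlier moves; stays.
  (3,4): now satisfied by earlier moves; stays.
  (4,4) → (1,3).
  (5,4): now satisfied by earlier moves; stays.
Resulting grid:
@ @ @ %
@ @ @ _
% % _ @
% % % _
_ % % %
Unsatisfied now: (1,4).

1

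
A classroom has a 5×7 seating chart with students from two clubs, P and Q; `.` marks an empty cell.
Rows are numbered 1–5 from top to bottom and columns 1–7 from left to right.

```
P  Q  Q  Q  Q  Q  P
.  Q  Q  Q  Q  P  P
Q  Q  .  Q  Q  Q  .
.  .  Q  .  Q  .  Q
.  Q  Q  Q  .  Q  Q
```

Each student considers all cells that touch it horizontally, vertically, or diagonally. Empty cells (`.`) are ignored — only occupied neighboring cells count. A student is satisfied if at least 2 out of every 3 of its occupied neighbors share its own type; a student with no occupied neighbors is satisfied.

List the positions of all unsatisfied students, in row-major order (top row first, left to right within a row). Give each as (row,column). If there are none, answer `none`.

(1,1)P 0/2 not
(1,2)Q 3/4 satisfied
(1,3)Q 5/5 satisfied
(1,4)Q 5/5 satisfied
(1,5)Q 4/5 satisfied
(1,6)Q 2/5 not
(1,7)P 2/3 satisfied
(2,2)Q 5/6 satisfied
(2,3)Q 7/7 satisfied
(2,4)Q 7/7 satisfied
(2,5)Q 7/8 satisfied
(2,6)P 2/7 not
(2,7)P 2/4 not
(3,1)Q 2/2 satisfied
(3,2)Q 4/4 satisfied
(3,4)Q 6/6 satisfied
(3,5)Q 5/6 satisfied
(3,6)Q 4/6 satisfied
(4,3)Q 5/5 satisfied
(4,5)Q 5/5 satisfied
(4,7)Q 3/3 satisfied
(5,2)Q 2/2 satisfied
(5,3)Q 3/3 satisfied
(5,4)Q 3/3 satisfied
(5,6)Q 3/3 satisfied
(5,7)Q 2/2 satisfied

(1,1), (1,6), (2,6), (2,7)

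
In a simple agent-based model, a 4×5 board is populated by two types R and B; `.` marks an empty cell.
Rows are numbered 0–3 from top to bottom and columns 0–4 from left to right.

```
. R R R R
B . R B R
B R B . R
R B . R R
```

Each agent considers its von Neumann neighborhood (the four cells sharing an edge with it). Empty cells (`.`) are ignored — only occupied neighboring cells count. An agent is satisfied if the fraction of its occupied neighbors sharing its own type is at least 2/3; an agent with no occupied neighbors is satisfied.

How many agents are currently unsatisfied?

7

(0,1)R 1/1 ✓
(0,2)R 3/3 ✓
(0,3)R 2/3 ✓
(0,4)R 2/2 ✓
(1,0)B 1/1 ✓
(1,2)R 1/3 ✗
(1,3)B 0/3 ✗
(1,4)R 2/3 ✓
(2,0)B 1/3 ✗
(2,1)R 0/3 ✗
(2,2)B 0/2 ✗
(2,4)R 2/2 ✓
(3,0)R 0/2 ✗
(3,1)B 0/2 ✗
(3,3)R 1/1 ✓
(3,4)R 2/2 ✓
Unsatisfied: (1,2), (1,3), (2,0), (2,1), (2,2), (3,0), (3,1) — 7 in total.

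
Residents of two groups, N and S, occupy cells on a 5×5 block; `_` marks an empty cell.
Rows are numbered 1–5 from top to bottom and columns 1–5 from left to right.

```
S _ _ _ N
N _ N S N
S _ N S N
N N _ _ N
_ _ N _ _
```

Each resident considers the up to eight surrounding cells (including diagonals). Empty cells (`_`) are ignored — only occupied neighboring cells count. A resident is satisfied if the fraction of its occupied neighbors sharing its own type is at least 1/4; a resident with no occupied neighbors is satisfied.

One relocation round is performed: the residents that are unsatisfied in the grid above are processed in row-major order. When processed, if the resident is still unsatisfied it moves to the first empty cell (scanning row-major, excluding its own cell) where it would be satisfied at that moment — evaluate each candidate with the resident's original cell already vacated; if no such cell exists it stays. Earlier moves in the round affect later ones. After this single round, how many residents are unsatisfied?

2

Initially unsatisfied (in order): (1,1), (2,1), (2,4), (3,1), (3,4).
  (1,1) → (1,3).
  (2,1) → (1,1).
  (2,4): now satisfied by earlier moves; stays.
  (3,1) → (1,2).
  (3,4) → (1,4).
Resulting grid:
N S S S N
_ _ N S N
_ _ N _ N
N N _ _ N
_ _ N _ _
Unsatisfied now: (1,1), (2,3).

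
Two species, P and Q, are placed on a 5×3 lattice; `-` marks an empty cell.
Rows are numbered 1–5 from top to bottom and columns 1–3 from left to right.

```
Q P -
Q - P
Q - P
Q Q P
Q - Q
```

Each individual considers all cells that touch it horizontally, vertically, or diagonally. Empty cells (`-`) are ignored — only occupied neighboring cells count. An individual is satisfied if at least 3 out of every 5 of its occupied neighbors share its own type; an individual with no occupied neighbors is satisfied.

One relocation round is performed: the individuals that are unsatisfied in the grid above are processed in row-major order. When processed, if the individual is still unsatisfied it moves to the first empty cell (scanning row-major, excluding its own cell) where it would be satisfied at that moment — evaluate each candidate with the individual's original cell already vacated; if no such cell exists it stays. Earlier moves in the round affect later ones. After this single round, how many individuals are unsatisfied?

Initially unsatisfied (in order): (1,1), (1,2), (4,3), (5,3).
  (1,1) → (5,2).
  (1,2) → (1,3).
  (4,3) → (1,2).
  (5,3): now satisfied by earlier moves; stays.
Resulting grid:
- P P
Q - P
Q - P
Q Q -
Q Q Q
Unsatisfied now: (2,1), (3,3).

2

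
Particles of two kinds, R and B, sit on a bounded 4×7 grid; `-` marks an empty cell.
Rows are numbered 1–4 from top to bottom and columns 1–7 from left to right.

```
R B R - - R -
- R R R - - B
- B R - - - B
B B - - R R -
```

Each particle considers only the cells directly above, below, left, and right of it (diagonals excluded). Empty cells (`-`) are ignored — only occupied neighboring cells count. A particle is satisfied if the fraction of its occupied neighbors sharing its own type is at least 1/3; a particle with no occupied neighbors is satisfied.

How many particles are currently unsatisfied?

Row 1: (1,1)R 0/1 unhappy · (1,2)B 0/3 unhappy · (1,3)R 1/2 ok · (1,6)R 0/0 ok
Row 2: (2,2)R 1/3 ok · (2,3)R 4/4 ok · (2,4)R 1/1 ok · (2,7)B 1/1 ok
Row 3: (3,2)B 1/3 ok · (3,3)R 1/2 ok · (3,7)B 1/1 ok
Row 4: (4,1)B 1/1 ok · (4,2)B 2/2 ok · (4,5)R 1/1 ok · (4,6)R 1/1 ok
Unsatisfied: (1,1), (1,2) — 2 in total.

2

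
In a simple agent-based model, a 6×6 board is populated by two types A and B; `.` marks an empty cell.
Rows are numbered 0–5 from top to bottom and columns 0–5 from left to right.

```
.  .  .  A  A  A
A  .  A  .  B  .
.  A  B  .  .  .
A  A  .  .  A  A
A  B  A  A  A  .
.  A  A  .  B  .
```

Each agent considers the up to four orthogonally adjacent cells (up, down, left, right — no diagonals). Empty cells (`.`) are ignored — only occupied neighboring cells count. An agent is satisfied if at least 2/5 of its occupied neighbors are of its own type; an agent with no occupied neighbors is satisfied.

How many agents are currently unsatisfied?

5

Row 0: (0,3)A 1/1 ok · (0,4)A 2/3 ok · (0,5)A 1/1 ok
Row 1: (1,0)A 0/0 ok · (1,2)A 0/1 unhappy · (1,4)B 0/1 unhappy
Row 2: (2,1)A 1/2 ok · (2,2)B 0/2 unhappy
Row 3: (3,0)A 2/2 ok · (3,1)A 2/3 ok · (3,4)A 2/2 ok · (3,5)A 1/1 ok
Row 4: (4,0)A 1/2 ok · (4,1)B 0/4 unhappy · (4,2)A 2/3 ok · (4,3)A 2/2 ok · (4,4)A 2/3 ok
Row 5: (5,1)A 1/2 ok · (5,2)A 2/2 ok · (5,4)B 0/1 unhappy
Unsatisfied: (1,2), (1,4), (2,2), (4,1), (5,4) — 5 in total.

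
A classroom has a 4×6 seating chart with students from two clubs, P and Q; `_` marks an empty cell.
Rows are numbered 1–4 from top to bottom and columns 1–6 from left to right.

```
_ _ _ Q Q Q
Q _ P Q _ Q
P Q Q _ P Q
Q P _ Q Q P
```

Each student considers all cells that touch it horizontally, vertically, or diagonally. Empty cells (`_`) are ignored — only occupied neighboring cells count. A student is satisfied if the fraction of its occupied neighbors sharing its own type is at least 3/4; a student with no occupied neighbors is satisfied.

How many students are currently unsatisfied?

14

(1,4)Q 2/3 ✗
(1,5)Q 4/4 ✓
(1,6)Q 2/2 ✓
(2,1)Q 1/2 ✗
(2,3)P 0/4 ✗
(2,4)Q 3/5 ✗
(2,6)Q 3/4 ✓
(3,1)P 1/4 ✗
(3,2)Q 3/6 ✗
(3,3)Q 3/5 ✗
(3,5)P 1/6 ✗
(3,6)Q 2/4 ✗
(4,1)Q 1/3 ✗
(4,2)P 1/4 ✗
(4,4)Q 2/3 ✗
(4,5)Q 2/4 ✗
(4,6)P 1/3 ✗
Unsatisfied: (1,4), (2,1), (2,3), (2,4), (3,1), (3,2), (3,3), (3,5), (3,6), (4,1), (4,2), (4,4), (4,5), (4,6) — 14 in total.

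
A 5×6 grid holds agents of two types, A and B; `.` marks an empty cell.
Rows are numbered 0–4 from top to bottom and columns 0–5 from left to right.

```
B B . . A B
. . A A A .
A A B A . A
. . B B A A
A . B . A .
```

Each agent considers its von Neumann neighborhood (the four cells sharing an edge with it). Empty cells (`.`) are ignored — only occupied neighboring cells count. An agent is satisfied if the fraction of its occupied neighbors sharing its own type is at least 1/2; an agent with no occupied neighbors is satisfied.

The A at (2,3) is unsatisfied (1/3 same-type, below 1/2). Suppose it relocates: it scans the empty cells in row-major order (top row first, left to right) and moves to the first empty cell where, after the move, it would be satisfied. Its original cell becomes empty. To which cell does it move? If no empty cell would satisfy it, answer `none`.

(0,2)

Vacating (2,3). Empty cells in order:
  (0,2): 1/2 same-type → satisfied — stop here.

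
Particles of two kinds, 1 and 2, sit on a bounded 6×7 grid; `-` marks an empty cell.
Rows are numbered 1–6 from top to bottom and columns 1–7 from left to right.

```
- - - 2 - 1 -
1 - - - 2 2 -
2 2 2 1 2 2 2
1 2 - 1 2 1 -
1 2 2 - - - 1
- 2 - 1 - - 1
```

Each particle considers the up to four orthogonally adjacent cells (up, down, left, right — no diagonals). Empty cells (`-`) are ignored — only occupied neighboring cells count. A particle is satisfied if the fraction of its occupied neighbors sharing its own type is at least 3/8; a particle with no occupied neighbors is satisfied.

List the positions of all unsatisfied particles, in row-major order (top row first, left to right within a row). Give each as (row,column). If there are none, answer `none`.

(1,4)2 0/0 satisfied
(1,6)1 0/1 not
(2,1)1 0/1 not
(2,5)2 2/2 satisfied
(2,6)2 2/3 satisfied
(3,1)2 1/3 not
(3,2)2 3/3 satisfied
(3,3)2 1/2 satisfied
(3,4)1 1/3 not
(3,5)2 3/4 satisfied
(3,6)2 3/4 satisfied
(3,7)2 1/1 satisfied
(4,1)1 1/3 not
(4,2)2 2/3 satisfied
(4,4)1 1/2 satisfied
(4,5)2 1/3 not
(4,6)1 0/2 not
(5,1)1 1/2 satisfied
(5,2)2 3/4 satisfied
(5,3)2 1/1 satisfied
(5,7)1 1/1 satisfied
(6,2)2 1/1 satisfied
(6,4)1 0/0 satisfied
(6,7)1 1/1 satisfied

(1,6), (2,1), (3,1), (3,4), (4,1), (4,5), (4,6)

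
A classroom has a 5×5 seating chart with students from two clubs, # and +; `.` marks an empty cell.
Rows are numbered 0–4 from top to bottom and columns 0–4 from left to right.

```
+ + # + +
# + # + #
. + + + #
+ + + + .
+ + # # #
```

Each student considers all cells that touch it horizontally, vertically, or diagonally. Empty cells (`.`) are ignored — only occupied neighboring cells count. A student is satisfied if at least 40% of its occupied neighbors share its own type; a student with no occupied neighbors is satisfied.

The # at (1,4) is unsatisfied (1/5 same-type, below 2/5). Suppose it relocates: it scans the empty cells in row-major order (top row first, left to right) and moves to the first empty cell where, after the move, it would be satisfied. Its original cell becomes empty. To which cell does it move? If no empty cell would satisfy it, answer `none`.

Vacating (1,4). Empty cells in order:
  (2,0): 1/5 same-type → still unsatisfied.
  (3,4): 3/5 same-type → satisfied — stop here.

(3,4)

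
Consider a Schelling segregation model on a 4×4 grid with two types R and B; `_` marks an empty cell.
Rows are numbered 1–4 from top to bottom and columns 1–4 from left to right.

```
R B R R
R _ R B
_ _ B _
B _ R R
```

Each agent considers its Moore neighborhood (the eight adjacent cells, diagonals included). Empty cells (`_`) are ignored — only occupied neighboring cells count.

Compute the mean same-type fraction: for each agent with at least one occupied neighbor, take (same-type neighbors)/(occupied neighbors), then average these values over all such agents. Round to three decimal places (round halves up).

0.407

(1,1)R 1/2
(1,2)B 0/4
(1,3)R 2/4
(1,4)R 2/3
(2,1)R 1/2
(2,3)R 2/5
(2,4)B 1/4
(3,3)B 1/4
(4,1)B — no occupied neighbors
(4,3)R 1/2
(4,4)R 1/2
Sum over 10 agents: 1/2 + 0/4 + 2/4 + 2/3 + 1/2 + 2/5 + 1/4 + 1/4 + 1/2 + 1/2 = 61/15; mean = 61/15 ÷ 10 = 61/150 = 0.406666… → 0.407.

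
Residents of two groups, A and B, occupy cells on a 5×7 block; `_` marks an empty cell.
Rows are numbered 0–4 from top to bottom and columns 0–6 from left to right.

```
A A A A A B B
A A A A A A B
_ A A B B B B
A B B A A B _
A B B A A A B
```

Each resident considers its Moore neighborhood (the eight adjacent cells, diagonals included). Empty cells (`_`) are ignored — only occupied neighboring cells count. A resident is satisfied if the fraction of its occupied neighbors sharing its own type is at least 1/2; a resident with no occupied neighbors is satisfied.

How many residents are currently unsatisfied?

6

Row 0: (0,0)A 3/3 ok · (0,1)A 5/5 ok · (0,2)A 5/5 ok · (0,3)A 5/5 ok · (0,4)A 4/5 ok · (0,5)B 2/5 unhappy · (0,6)B 2/3 ok
Row 1: (1,0)A 4/4 ok · (1,1)A 7/7 ok · (1,2)A 7/8 ok · (1,3)A 6/8 ok · (1,4)A 4/8 ok · (1,5)A 2/8 unhappy · (1,6)B 4/5 ok
Row 2: (2,1)A 5/7 ok · (2,2)A 5/8 ok · (2,3)B 2/8 unhappy · (2,4)B 3/8 unhappy · (2,5)B 4/7 ok · (2,6)B 3/4 ok
Row 3: (3,0)A 2/4 ok · (3,1)B 3/7 unhappy · (3,2)B 4/8 ok · (3,3)A 4/8 ok · (3,4)A 4/8 ok · (3,5)B 4/7 ok
Row 4: (4,0)A 1/3 unhappy · (4,1)B 3/5 ok · (4,2)B 3/5 ok · (4,3)A 3/5 ok · (4,4)A 4/5 ok · (4,5)A 2/4 ok · (4,6)B 1/2 ok
Unsatisfied: (0,5), (1,5), (2,3), (2,4), (3,1), (4,0) — 6 in total.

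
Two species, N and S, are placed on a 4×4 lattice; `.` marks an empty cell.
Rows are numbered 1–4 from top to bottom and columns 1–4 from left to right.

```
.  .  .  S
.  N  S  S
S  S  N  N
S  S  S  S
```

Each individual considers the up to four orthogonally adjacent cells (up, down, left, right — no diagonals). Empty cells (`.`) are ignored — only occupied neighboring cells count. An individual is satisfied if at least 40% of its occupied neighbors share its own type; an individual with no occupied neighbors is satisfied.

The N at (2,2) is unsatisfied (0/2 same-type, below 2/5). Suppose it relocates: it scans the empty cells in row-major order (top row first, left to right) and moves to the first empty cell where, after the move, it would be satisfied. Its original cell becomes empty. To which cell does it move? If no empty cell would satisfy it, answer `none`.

Vacating (2,2). Empty cells in order:
  (1,1): 0/0 same-type → satisfied — stop here.

(1,1)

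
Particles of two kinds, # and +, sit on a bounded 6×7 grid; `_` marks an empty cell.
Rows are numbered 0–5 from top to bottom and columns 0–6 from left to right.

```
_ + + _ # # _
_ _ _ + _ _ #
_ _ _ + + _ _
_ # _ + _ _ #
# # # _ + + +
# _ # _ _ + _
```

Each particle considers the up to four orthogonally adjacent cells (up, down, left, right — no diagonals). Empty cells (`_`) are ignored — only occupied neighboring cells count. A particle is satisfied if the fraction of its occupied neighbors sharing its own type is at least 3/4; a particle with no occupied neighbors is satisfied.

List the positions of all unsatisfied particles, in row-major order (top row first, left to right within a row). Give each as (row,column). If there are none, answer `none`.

Row 0: (0,1)+ 1/1 ok · (0,2)+ 1/1 ok · (0,4)# 1/1 ok · (0,5)# 1/1 ok
Row 1: (1,3)+ 1/1 ok · (1,6)# 0/0 ok
Row 2: (2,3)+ 3/3 ok · (2,4)+ 1/1 ok
Row 3: (3,1)# 1/1 ok · (3,3)+ 1/1 ok · (3,6)# 0/1 unhappy
Row 4: (4,0)# 2/2 ok · (4,1)# 3/3 ok · (4,2)# 2/2 ok · (4,4)+ 1/1 ok · (4,5)+ 3/3 ok · (4,6)+ 1/2 unhappy
Row 5: (5,0)# 1/1 ok · (5,2)# 1/1 ok · (5,5)+ 1/1 ok

(3,6), (4,6)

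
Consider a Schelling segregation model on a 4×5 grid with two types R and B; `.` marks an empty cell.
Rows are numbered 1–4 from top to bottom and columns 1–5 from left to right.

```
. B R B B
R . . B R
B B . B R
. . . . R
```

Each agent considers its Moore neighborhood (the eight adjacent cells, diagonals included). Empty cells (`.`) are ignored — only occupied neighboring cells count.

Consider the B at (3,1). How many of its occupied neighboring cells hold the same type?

1

Occupied neighbors of (3,1): (2,1)=R, (3,2)=B.
Same type (B): 1 of 2.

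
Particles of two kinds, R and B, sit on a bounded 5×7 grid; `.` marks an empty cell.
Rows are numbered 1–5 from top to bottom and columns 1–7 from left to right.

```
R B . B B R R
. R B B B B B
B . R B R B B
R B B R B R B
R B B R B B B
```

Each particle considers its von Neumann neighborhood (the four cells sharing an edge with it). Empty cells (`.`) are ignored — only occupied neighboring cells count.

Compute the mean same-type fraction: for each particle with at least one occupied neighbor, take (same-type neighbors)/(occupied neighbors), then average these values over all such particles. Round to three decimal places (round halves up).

0.466

(1,1)R 0/1
(1,2)B 0/2
(1,4)B 2/2
(1,5)B 2/3
(1,6)R 1/3
(1,7)R 1/2
(2,2)R 0/2
(2,3)B 1/3
(2,4)B 4/4
(2,5)B 3/4
(2,6)B 3/4
(2,7)B 2/3
(3,1)B 0/1
(3,3)R 0/3
(3,4)B 1/4
(3,5)R 0/4
(3,6)B 2/4
(3,7)B 3/3
(4,1)R 1/3
(4,2)B 2/3
(4,3)B 2/4
(4,4)R 1/4
(4,5)B 1/4
(4,6)R 0/4
(4,7)B 2/3
(5,1)R 1/2
(5,2)B 2/3
(5,3)B 2/3
(5,4)R 1/3
(5,5)B 2/3
(5,6)B 2/3
(5,7)B 2/2
Sum over 32 particles: 0/1 + 0/2 + 2/2 + 2/3 + 1/3 + 1/2 + 0/2 + 1/3 + 4/4 + 3/4 + 3/4 + 2/3 + 0/1 + 0/3 + 1/4 + 0/4 + 2/4 + 3/3 + 1/3 + 2/3 + 2/4 + 1/4 + 1/4 + 0/4 + 2/3 + 1/2 + 2/3 + 2/3 + 1/3 + 2/3 + 2/3 + 2/2 = 179/12; mean = 179/12 ÷ 32 = 179/384 = 0.466145… → 0.466.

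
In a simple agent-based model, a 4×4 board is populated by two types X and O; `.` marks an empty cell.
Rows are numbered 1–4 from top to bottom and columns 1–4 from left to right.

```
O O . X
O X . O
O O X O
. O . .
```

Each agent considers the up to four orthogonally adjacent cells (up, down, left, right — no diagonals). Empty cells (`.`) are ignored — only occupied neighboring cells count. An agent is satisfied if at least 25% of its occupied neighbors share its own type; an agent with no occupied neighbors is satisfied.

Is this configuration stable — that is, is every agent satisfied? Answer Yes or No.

No

Row 1: (1,1)O 2/2 ok · (1,2)O 1/2 ok · (1,4)X 0/1 unhappy
Row 2: (2,1)O 2/3 ok · (2,2)X 0/3 unhappy · (2,4)O 1/2 ok
Row 3: (3,1)O 2/2 ok · (3,2)O 2/4 ok · (3,3)X 0/2 unhappy · (3,4)O 1/2 ok
Row 4: (4,2)O 1/1 ok
For instance (1,4) has only 0/1 same-type neighbors, below 1/4.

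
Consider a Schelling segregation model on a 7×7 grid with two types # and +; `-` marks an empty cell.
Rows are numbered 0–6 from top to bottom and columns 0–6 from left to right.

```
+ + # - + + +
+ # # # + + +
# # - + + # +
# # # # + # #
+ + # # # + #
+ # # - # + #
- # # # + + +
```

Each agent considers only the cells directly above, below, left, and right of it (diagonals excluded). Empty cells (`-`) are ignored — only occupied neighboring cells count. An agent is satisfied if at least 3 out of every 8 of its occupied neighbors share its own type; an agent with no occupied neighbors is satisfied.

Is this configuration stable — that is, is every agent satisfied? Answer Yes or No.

(0,0)+ 2/2 ok
(0,1)+ 1/3 unhappy
(0,2)# 1/2 ok
(0,4)+ 2/2 ok
(0,5)+ 3/3 ok
(0,6)+ 2/2 ok
(1,0)+ 1/3 unhappy
(1,1)# 2/4 ok
(1,2)# 3/3 ok
(1,3)# 1/3 unhappy
(1,4)+ 3/4 ok
(1,5)+ 3/4 ok
(1,6)+ 3/3 ok
(2,0)# 2/3 ok
(2,1)# 3/3 ok
(2,3)+ 1/3 unhappy
(2,4)+ 3/4 ok
(2,5)# 1/4 unhappy
(2,6)+ 1/3 unhappy
(3,0)# 2/3 ok
(3,1)# 3/4 ok
(3,2)# 3/3 ok
(3,3)# 2/4 ok
(3,4)+ 1/4 unhappy
(3,5)# 2/4 ok
(3,6)# 2/3 ok
(4,0)+ 2/3 ok
(4,1)+ 1/4 unhappy
(4,2)# 3/4 ok
(4,3)# 3/3 ok
(4,4)# 2/4 ok
(4,5)+ 1/4 unhappy
(4,6)# 2/3 ok
(5,0)+ 1/2 ok
(5,1)# 2/4 ok
(5,2)# 3/3 ok
(5,4)# 1/3 unhappy
(5,5)+ 2/4 ok
(5,6)# 1/3 unhappy
(6,1)# 2/2 ok
(6,2)# 3/3 ok
(6,3)# 1/2 ok
(6,4)+ 1/3 unhappy
(6,5)+ 3/3 ok
(6,6)+ 1/2 ok
For instance (0,1) has only 1/3 same-type neighbors, below 3/8.

No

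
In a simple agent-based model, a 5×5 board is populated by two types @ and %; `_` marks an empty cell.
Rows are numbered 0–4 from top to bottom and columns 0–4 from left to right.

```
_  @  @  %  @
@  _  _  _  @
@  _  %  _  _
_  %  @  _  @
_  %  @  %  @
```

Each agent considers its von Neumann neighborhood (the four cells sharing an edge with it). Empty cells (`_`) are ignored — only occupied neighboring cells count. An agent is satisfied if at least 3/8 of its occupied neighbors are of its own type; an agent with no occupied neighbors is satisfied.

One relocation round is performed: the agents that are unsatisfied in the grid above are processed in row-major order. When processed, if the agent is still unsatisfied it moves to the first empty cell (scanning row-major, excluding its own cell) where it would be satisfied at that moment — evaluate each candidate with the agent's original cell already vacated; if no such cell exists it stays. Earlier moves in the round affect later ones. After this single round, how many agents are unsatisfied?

Initially unsatisfied (in order): (0,3), (2,2), (3,2), (4,2), (4,3).
  (0,3) → (1,2).
  (2,2): now satisfied by earlier moves; stays.
  (3,2) → (0,0).
  (4,2) → (0,3).
  (4,3) → (2,1).
Resulting grid:
@ @ @ @ @
@ _ % _ @
@ % % _ _
_ % _ _ @
_ % _ _ @
All satisfied now.

0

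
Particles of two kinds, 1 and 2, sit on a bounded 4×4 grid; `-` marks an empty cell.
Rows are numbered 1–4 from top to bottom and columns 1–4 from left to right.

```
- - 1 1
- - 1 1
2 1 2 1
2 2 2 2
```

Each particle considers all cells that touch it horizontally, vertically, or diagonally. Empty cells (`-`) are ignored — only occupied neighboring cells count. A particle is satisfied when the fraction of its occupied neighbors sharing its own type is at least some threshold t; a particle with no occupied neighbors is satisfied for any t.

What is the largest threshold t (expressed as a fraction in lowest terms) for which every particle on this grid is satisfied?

1/6

(1,3)1 3/3
(1,4)1 3/3
(2,3)1 5/6
(2,4)1 4/5
(3,1)2 2/3
(3,2)1 1/6
(3,3)2 3/7
(3,4)1 2/5
(4,1)2 2/3
(4,2)2 4/5
(4,3)2 3/5
(4,4)2 2/3
The smallest same-type fraction is 1/6 at (3,2), which reduces to 1/6. Any threshold above that leaves this particle unsatisfied.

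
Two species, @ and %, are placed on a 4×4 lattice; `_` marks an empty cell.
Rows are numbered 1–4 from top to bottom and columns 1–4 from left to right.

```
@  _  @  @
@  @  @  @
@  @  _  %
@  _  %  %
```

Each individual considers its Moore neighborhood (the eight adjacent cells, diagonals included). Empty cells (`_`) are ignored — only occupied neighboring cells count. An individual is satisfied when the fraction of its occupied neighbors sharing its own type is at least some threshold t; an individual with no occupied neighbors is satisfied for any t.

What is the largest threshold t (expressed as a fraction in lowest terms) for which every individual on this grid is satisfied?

1/2

(1,1)@ 2/2
(1,3)@ 4/4
(1,4)@ 3/3
(2,1)@ 4/4
(2,2)@ 6/6
(2,3)@ 5/6
(2,4)@ 3/4
(3,1)@ 4/4
(3,2)@ 5/6
(3,4)% 2/4
(4,1)@ 2/2
(4,3)% 2/3
(4,4)% 2/2
The smallest same-type fraction is 2/4 at (3,4), which reduces to 1/2. Any threshold above that leaves this individual unsatisfied.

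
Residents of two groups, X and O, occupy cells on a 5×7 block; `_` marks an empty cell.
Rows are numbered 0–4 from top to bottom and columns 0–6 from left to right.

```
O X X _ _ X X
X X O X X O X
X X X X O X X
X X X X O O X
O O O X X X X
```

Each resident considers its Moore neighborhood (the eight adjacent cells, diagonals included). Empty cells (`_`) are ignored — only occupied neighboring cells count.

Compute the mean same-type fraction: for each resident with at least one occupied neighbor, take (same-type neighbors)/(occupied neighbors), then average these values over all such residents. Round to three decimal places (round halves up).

0.568

(0,0)O 0/3
(0,1)X 3/5
(0,2)X 3/4
(0,5)X 3/4
(0,6)X 2/3
(1,0)X 4/5
(1,1)X 6/8
(1,2)O 0/7
(1,3)X 4/6
(1,4)X 4/6
(1,5)O 1/7
(1,6)X 4/5
(2,0)X 5/5
(2,1)X 7/8
(2,2)X 7/8
(2,3)X 5/8
(2,4)O 3/8
(2,5)X 4/8
(2,6)X 3/5
(3,0)X 3/5
(3,1)X 5/8
(3,2)X 6/8
(3,3)X 5/8
(3,4)O 2/8
(3,5)O 2/8
(3,6)X 4/5
(4,0)O 1/3
(4,1)O 2/5
(4,2)O 1/5
(4,3)X 3/5
(4,4)X 3/5
(4,5)X 3/5
(4,6)X 2/3
Sum over 33 residents: 0/3 + 3/5 + 3/4 + 3/4 + 2/3 + 4/5 + 6/8 + 0/7 + 4/6 + 4/6 + 1/7 + 4/5 + 5/5 + 7/8 + 7/8 + 5/8 + 3/8 + 4/8 + 3/5 + 3/5 + 5/8 + 6/8 + 5/8 + 2/8 + 2/8 + 4/5 + 1/3 + 2/5 + 1/5 + 3/5 + 3/5 + 3/5 + 2/3 = 656/35; mean = 656/35 ÷ 33 = 656/1155 = 0.567965… → 0.568.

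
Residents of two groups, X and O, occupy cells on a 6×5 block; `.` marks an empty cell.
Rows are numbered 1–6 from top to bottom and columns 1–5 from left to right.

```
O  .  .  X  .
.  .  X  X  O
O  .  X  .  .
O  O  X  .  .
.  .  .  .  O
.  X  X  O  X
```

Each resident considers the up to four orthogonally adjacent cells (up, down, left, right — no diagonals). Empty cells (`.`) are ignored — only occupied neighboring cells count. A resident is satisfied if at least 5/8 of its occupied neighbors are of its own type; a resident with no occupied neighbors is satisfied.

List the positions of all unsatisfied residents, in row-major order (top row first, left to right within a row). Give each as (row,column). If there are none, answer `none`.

(2,5), (4,2), (4,3), (5,5), (6,3), (6,4), (6,5)

Row 1: (1,1)O 0/0 ✓ · (1,4)X 1/1 ✓
Row 2: (2,3)X 2/2 ✓ · (2,4)X 2/3 ✓ · (2,5)O 0/1 ✗
Row 3: (3,1)O 1/1 ✓ · (3,3)X 2/2 ✓
Row 4: (4,1)O 2/2 ✓ · (4,2)O 1/2 ✗ · (4,3)X 1/2 ✗
Row 5: (5,5)O 0/1 ✗
Row 6: (6,2)X 1/1 ✓ · (6,3)X 1/2 ✗ · (6,4)O 0/2 ✗ · (6,5)X 0/2 ✗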